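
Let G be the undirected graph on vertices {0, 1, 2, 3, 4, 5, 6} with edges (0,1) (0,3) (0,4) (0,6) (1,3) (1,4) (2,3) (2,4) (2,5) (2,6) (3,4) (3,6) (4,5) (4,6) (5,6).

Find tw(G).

A width-3 tree decomposition is:
Bags: B1 = {2, 3, 4, 6}  B2 = {0, 3, 4, 6}  B3 = {0, 1, 3, 4}  B4 = {2, 4, 5, 6}
Tree: B1–B2, B2–B3, B1–B4
Each bag holds 4 vertices, so the decomposition has width 3, which upper-bounds the treewidth. On the other hand G contains the 4-clique {0, 1, 3, 4}. A clique must lie in a single bag of any decomposition, so no decomposition can have width below 3. Hence tw(G) = 3 exactly.

3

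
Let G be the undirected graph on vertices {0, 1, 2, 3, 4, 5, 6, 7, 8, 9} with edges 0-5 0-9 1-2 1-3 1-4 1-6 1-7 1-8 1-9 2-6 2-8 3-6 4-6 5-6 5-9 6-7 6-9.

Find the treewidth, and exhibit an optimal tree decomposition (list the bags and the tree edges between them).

Treewidth 2.
One such decomposition:
Bags: B1 = {1, 2, 8}  B2 = {1, 2, 6}  B3 = {1, 3, 6}  B4 = {1, 6, 9}  B5 = {1, 4, 6}  B6 = {5, 6, 9}  B7 = {0, 5, 9}  B8 = {1, 6, 7}
Tree: B1–B2, B2–B3, B3–B4, B3–B5, B4–B6, B6–B7, B5–B8

Every bag has size at most 3, so the width is 3 − 1 = 2 and tw(G) ≤ 2. Conversely, {0, 5, 9} is a clique of size 3, and the vertices of any clique must share a bag in every tree decomposition; so some bag has ≥ 3 vertices and tw(G) ≥ 2. The upper and lower bounds meet at 2, so that is the treewidth.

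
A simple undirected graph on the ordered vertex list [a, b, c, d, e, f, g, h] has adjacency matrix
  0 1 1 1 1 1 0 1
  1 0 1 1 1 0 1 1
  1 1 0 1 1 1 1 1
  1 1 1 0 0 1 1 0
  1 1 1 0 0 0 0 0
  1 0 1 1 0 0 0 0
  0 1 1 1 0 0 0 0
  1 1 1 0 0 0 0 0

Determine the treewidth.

A width-3 tree decomposition is:
Bags: B1 = {a, b, c, d}  B2 = {b, c, d, g}  B3 = {a, c, d, f}  B4 = {a, b, c, e}  B5 = {a, b, c, h}
Tree: B1–B2, B1–B3, B1–B4, B4–B5
Every bag has size at most 4, so the width is 4 − 1 = 3 and tw(G) ≤ 3. For the lower bound, the 4 vertices {a, c, d, f} are pairwise adjacent, and any tree decomposition puts a clique entirely inside one bag — forcing width ≥ 3. The upper and lower bounds meet at 3, so that is the treewidth.

3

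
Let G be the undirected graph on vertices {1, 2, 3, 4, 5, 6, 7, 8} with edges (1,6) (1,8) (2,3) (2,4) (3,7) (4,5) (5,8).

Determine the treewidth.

A width-1 tree decomposition is:
Bags: B1 = {3, 7}  B2 = {2, 3}  B3 = {2, 4}  B4 = {4, 5}  B5 = {5, 8}  B6 = {1, 8}  B7 = {1, 6}
Tree: B1–B2, B2–B3, B3–B4, B4–B5, B5–B6, B6–B7
Every bag has size at most 2, so the width is 2 − 1 = 1 and tw(G) ≤ 1. Since G has at least one edge (e.g. 7–3), it is not an edgeless graph, so tw(G) ≥ 1. Therefore the treewidth is 1.

1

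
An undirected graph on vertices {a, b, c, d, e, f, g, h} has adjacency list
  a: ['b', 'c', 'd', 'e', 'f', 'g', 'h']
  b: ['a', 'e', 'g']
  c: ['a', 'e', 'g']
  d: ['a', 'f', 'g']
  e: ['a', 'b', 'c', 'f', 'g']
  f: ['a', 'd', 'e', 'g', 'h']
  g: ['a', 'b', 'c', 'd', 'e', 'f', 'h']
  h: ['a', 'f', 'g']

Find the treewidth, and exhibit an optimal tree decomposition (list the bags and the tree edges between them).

Each bag holds 4 vertices, so the decomposition has width 3, which upper-bounds the treewidth. For the lower bound, the 4 vertices {a, c, e, g} are pairwise adjacent, and any tree decomposition puts a clique entirely inside one bag — forcing width ≥ 3. Therefore the treewidth is 3.

Treewidth 3.
One such decomposition:
Bags: B1 = {a, f, g, h}  B2 = {a, d, f, g}  B3 = {a, e, f, g}  B4 = {a, c, e, g}  B5 = {a, b, e, g}
Tree: B1–B2, B1–B3, B3–B4, B4–B5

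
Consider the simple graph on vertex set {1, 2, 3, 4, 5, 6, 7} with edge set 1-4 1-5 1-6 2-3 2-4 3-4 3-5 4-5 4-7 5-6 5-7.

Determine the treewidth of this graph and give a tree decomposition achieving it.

Each bag holds 3 vertices, so the decomposition has width 2, which upper-bounds the treewidth. For the lower bound, the 3 vertices {2, 3, 4} are pairwise adjacent, and any tree decomposition puts a clique entirely inside one bag — forcing width ≥ 2. Combining the bounds, tw(G) = 2.

Treewidth 2.
Bags: B1 = {4, 5, 7}  B2 = {3, 4, 5}  B3 = {2, 3, 4}  B4 = {1, 4, 5}  B5 = {1, 5, 6}
Tree: B1–B2, B2–B3, B2–B4, B4–B5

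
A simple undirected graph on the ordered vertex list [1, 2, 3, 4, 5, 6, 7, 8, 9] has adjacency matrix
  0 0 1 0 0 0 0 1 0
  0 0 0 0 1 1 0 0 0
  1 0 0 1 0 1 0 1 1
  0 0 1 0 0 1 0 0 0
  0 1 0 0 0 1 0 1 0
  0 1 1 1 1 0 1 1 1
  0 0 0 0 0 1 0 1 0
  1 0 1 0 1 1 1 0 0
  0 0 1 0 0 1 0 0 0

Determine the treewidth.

A width-2 tree decomposition is:
Bags: B1 = {3, 6, 8}  B2 = {5, 6, 8}  B3 = {3, 4, 6}  B4 = {6, 7, 8}  B5 = {3, 6, 9}  B6 = {1, 3, 8}  B7 = {2, 5, 6}
Tree: B1–B2, B1–B3, B1–B4, B1–B5, B1–B6, B2–B7
The largest bag has 3 vertices, giving width 2; this decomposition certifies tw(G) ≤ 2. For the lower bound, the 3 vertices {1, 3, 8} are pairwise adjacent, and any tree decomposition puts a clique entirely inside one bag — forcing width ≥ 2. Combining the bounds, tw(G) = 2.

2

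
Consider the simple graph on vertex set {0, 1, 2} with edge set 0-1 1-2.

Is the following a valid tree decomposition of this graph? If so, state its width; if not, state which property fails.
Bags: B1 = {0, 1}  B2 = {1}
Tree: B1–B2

A tree decomposition must satisfy three properties: every vertex lies in some bag; for every edge, both endpoints lie together in some bag; and for every vertex, the bags containing it form a connected subtree. Here vertex 2 appears in no bag, so the decomposition is invalid.

No — vertex 2 appears in no bag.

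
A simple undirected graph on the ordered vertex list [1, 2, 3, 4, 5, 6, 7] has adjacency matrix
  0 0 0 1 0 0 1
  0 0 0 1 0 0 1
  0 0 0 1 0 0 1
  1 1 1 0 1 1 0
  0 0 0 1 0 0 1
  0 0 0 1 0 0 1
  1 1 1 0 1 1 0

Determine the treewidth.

2

A width-2 tree decomposition is:
Bags: B1 = {1, 4, 7}  B2 = {4, 5, 7}  B3 = {2, 4, 7}  B4 = {3, 4, 7}  B5 = {4, 6, 7}
Tree: B1–B2, B2–B3, B3–B4, B4–B5
The largest bag has 3 vertices, giving width 2; this decomposition certifies tw(G) ≤ 2. For the lower bound, G contains the cycle 7–1–4–5–7, so G is not a forest; only forests have treewidth ≤ 1, hence tw(G) ≥ 2. Hence tw(G) = 2 exactly.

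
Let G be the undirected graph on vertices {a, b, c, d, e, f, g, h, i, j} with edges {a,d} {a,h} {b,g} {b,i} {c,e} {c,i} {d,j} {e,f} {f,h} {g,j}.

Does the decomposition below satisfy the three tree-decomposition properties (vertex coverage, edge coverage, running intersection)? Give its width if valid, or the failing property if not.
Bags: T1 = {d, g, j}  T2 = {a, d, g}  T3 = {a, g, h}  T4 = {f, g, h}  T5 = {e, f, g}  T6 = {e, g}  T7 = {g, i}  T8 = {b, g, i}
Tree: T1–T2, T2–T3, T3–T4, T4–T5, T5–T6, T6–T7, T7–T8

A tree decomposition must satisfy three properties: every vertex lies in some bag; for every edge, both endpoints lie together in some bag; and for every vertex, the bags containing it form a connected subtree. Here vertex c appears in no bag, so the decomposition is invalid.

No — vertex c appears in no bag.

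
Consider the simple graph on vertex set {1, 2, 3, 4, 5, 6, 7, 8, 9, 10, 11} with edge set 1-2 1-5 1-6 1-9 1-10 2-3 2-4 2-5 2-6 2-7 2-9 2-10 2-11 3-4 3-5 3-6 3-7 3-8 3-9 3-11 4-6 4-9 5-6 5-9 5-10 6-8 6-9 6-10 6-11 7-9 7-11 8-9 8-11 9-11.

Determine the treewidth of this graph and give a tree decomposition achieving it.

The largest bag has 5 vertices, giving width 4; this decomposition certifies tw(G) ≤ 4. On the other hand G contains the 5-clique {3, 6, 8, 9, 11}. A clique must lie in a single bag of any decomposition, so no decomposition can have width below 4. The upper and lower bounds meet at 4, so that is the treewidth.

Treewidth 4.
One such decomposition:
Bags: B1 = {2, 3, 6, 9, 11}  B2 = {2, 3, 4, 6, 9}  B3 = {2, 3, 5, 6, 9}  B4 = {1, 2, 5, 6, 9}  B5 = {2, 3, 7, 9, 11}  B6 = {1, 2, 5, 6, 10}  B7 = {3, 6, 8, 9, 11}
Tree: B1–B2, B1–B3, B3–B4, B1–B5, B4–B6, B1–B7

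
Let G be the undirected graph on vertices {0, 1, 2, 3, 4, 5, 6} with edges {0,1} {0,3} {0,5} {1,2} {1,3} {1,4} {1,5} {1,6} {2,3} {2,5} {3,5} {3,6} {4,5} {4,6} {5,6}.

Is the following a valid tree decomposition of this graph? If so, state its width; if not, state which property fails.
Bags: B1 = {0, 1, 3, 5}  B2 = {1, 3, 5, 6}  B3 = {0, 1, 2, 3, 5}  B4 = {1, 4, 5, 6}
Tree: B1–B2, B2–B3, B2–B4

A tree decomposition must satisfy three properties: every vertex lies in some bag; for every edge, both endpoints lie together in some bag; and for every vertex, the bags containing it form a connected subtree. Here bags containing vertex 0 are not connected in the tree, so the decomposition is invalid.

No — bags containing vertex 0 are not connected in the tree.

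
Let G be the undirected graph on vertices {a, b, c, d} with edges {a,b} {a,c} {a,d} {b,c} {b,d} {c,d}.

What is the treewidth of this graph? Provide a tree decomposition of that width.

With just one bag of size 4, the width is 4 − 1 = 3, so tw(G) ≤ 3. On the other hand G contains the 4-clique {a, b, c, d}. A clique must lie in a single bag of any decomposition, so no decomposition can have width below 3. Therefore the treewidth is 3.

Treewidth 3.
One optimal decomposition is:
Bags: B1 = {a, b, c, d}
Tree: (single bag)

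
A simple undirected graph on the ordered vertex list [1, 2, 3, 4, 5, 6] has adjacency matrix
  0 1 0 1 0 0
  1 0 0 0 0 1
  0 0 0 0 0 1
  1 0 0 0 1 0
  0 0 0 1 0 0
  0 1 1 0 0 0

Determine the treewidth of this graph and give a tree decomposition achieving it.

The largest bag has 2 vertices, giving width 1; this decomposition certifies tw(G) ≤ 1. Any graph with an edge has treewidth ≥ 1, and G has the edge 3–6. Combining the bounds, tw(G) = 1.

Treewidth 1.
Bags: B1 = {3, 6}  B2 = {2, 6}  B3 = {1, 2}  B4 = {1, 4}  B5 = {4, 5}
Tree: B1–B2, B2–B3, B3–B4, B4–B5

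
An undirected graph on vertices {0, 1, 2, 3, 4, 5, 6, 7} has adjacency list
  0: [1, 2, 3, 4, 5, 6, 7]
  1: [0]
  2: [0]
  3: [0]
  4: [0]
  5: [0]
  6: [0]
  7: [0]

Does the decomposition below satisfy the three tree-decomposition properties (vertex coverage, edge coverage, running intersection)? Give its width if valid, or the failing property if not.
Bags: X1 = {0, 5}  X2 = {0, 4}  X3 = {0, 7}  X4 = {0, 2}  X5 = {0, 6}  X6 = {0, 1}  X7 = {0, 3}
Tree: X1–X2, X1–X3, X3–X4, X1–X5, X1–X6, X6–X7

Yes; width 1.

Vertex coverage: the bags together contain {0, 1, 2, 3, 4, 5, 6, 7}, the full vertex set. Edge coverage: each edge of G has both endpoints in at least one bag. Running intersection: for every vertex, the bags containing it form a connected subtree. All three properties hold, so this is a valid tree decomposition of width max|bag| − 1 = 1, and hence tw(G) ≤ 1.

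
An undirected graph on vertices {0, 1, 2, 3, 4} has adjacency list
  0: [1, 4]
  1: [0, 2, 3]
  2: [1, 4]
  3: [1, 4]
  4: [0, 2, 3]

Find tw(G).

2

A width-2 tree decomposition is:
Bags: B1 = {1, 2, 4}  B2 = {0, 1, 4}  B3 = {1, 3, 4}
Tree: B1–B2, B2–B3
Each bag holds 3 vertices, so the decomposition has width 2, which upper-bounds the treewidth. The edges 2–1–0–4–2 form a cycle, so G is not a tree and its treewidth is at least 2. The upper and lower bounds meet at 2, so that is the treewidth.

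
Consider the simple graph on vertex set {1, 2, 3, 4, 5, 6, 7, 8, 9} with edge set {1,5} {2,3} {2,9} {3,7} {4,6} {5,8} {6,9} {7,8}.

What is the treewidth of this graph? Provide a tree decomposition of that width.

Treewidth 1.
One optimal decomposition is:
Bags: B1 = {4, 6}  B2 = {6, 9}  B3 = {2, 9}  B4 = {2, 3}  B5 = {3, 7}  B6 = {7, 8}  B7 = {5, 8}  B8 = {1, 5}
Tree: B1–B2, B2–B3, B3–B4, B4–B5, B5–B6, B6–B7, B7–B8

Every bag has size at most 2, so the width is 2 − 1 = 1 and tw(G) ≤ 1. G has an edge, so its treewidth is at least 1. The upper and lower bounds meet at 1, so that is the treewidth.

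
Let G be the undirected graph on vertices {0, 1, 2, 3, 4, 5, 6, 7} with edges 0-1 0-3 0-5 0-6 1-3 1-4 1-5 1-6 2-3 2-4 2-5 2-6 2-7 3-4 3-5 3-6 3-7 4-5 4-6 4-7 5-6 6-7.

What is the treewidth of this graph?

4

A width-4 tree decomposition is:
Bags: B1 = {1, 3, 4, 5, 6}  B2 = {0, 1, 3, 5, 6}  B3 = {2, 3, 4, 5, 6}  B4 = {2, 3, 4, 6, 7}
Tree: B1–B2, B1–B3, B3–B4
Every bag has size at most 5, so the width is 5 − 1 = 4 and tw(G) ≤ 4. For the lower bound, the 5 vertices {0, 1, 3, 5, 6} are pairwise adjacent, and any tree decomposition puts a clique entirely inside one bag — forcing width ≥ 4. Combining the bounds, tw(G) = 4.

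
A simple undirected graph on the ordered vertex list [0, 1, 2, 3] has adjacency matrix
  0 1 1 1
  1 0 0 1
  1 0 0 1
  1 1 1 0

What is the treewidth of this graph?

2

A width-2 tree decomposition is:
Bags: B1 = {0, 1, 3}  B2 = {0, 2, 3}
Tree: B1–B2
The largest bag has 3 vertices, giving width 2; this decomposition certifies tw(G) ≤ 2. On the other hand G contains the 3-clique {0, 1, 3}. A clique must lie in a single bag of any decomposition, so no decomposition can have width below 2. Hence tw(G) = 2 exactly.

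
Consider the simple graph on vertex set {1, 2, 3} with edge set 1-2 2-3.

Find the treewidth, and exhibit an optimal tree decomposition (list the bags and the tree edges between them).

Treewidth 1.
One such decomposition:
Bags: B1 = {1, 2}  B2 = {2, 3}
Tree: B1–B2

Each bag holds 2 vertices, so the decomposition has width 1, which upper-bounds the treewidth. G has an edge, so its treewidth is at least 1. Therefore the treewidth is 1.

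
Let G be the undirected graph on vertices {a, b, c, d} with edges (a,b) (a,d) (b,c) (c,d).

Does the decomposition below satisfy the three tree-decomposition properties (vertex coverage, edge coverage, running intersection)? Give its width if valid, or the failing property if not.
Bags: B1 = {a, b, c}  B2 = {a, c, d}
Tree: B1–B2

Checking the three conditions: (i) the bags cover all of {a, b, c, d}; (ii) for each edge, some bag contains both endpoints; (iii) the bags containing any fixed vertex form a subtree. All hold, so the decomposition is valid with width 3 − 1 = 2.

Yes; width 2.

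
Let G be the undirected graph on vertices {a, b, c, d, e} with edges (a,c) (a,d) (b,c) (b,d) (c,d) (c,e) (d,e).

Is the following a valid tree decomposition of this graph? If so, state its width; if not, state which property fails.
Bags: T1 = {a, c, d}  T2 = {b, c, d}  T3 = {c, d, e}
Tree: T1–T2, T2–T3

Every vertex of G appears in some bag (union = {a, b, c, d, e}); every edge is covered by a bag; and for each vertex v the set of bags containing v is connected in the bag tree. The decomposition is therefore valid. The largest bag has 3 vertices, so the width is 2.

Yes; width 2.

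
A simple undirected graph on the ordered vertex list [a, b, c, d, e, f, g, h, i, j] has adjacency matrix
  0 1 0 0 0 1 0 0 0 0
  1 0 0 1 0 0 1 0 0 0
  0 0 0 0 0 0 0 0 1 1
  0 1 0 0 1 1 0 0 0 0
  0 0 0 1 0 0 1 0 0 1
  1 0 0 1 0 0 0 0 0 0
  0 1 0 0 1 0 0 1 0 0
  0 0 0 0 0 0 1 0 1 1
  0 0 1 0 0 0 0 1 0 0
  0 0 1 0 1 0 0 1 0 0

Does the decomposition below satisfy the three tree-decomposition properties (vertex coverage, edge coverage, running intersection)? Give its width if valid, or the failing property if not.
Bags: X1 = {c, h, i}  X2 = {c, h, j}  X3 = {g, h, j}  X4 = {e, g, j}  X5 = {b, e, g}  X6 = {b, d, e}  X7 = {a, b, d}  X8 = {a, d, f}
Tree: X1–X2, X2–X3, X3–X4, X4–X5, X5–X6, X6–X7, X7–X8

Yes; width 2.

Every vertex of G appears in some bag (union = {a, b, c, d, e, f, g, h, i, j}); every edge is covered by a bag; and for each vertex v the set of bags containing v is connected in the bag tree. The decomposition is therefore valid. The largest bag has 3 vertices, so the width is 2.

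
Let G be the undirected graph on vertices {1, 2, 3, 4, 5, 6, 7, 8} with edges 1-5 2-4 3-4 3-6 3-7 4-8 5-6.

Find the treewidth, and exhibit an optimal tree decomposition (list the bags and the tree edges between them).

Each bag holds 2 vertices, so the decomposition has width 1, which upper-bounds the treewidth. G has an edge, so its treewidth is at least 1. Hence tw(G) = 1 exactly.

Treewidth 1.
One such decomposition:
Bags: B1 = {3, 4}  B2 = {3, 6}  B3 = {5, 6}  B4 = {3, 7}  B5 = {4, 8}  B6 = {1, 5}  B7 = {2, 4}
Tree: B1–B2, B2–B3, B2–B4, B1–B5, B3–B6, B1–B7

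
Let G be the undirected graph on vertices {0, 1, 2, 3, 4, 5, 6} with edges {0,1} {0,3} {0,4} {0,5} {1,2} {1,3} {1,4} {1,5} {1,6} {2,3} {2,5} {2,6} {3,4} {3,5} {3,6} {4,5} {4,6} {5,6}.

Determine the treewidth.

4

A width-4 tree decomposition is:
Bags: B1 = {1, 2, 3, 5, 6}  B2 = {1, 3, 4, 5, 6}  B3 = {0, 1, 3, 4, 5}
Tree: B1–B2, B2–B3
Every bag has size at most 5, so the width is 5 − 1 = 4 and tw(G) ≤ 4. Conversely, {1, 2, 3, 5, 6} is a clique of size 5, and the vertices of any clique must share a bag in every tree decomposition; so some bag has ≥ 5 vertices and tw(G) ≥ 4. The upper and lower bounds meet at 4, so that is the treewidth.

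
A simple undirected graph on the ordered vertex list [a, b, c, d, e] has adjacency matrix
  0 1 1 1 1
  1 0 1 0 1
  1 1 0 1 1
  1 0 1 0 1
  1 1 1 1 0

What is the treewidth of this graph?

A width-3 tree decomposition is:
Bags: B1 = {a, c, d, e}  B2 = {a, b, c, e}
Tree: B1–B2
Every bag has size at most 4, so the width is 4 − 1 = 3 and tw(G) ≤ 3. Conversely, {a, c, d, e} is a clique of size 4, and the vertices of any clique must share a bag in every tree decomposition; so some bag has ≥ 4 vertices and tw(G) ≥ 3. Therefore the treewidth is 3.

3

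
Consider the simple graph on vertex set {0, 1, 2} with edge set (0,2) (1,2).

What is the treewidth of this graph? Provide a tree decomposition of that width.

Every bag has size at most 2, so the width is 2 − 1 = 1 and tw(G) ≤ 1. Since G has at least one edge (e.g. 2–1), it is not an edgeless graph, so tw(G) ≥ 1. Combining the bounds, tw(G) = 1.

Treewidth 1.
One optimal decomposition is:
Bags: B1 = {1, 2}  B2 = {0, 2}
Tree: B1–B2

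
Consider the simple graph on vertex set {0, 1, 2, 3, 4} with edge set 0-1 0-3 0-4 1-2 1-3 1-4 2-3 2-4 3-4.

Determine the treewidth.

A width-3 tree decomposition is:
Bags: B1 = {1, 2, 3, 4}  B2 = {0, 1, 3, 4}
Tree: B1–B2
Each bag holds 4 vertices, so the decomposition has width 3, which upper-bounds the treewidth. On the other hand G contains the 4-clique {0, 1, 3, 4}. A clique must lie in a single bag of any decomposition, so no decomposition can have width below 3. Combining the bounds, tw(G) = 3.

3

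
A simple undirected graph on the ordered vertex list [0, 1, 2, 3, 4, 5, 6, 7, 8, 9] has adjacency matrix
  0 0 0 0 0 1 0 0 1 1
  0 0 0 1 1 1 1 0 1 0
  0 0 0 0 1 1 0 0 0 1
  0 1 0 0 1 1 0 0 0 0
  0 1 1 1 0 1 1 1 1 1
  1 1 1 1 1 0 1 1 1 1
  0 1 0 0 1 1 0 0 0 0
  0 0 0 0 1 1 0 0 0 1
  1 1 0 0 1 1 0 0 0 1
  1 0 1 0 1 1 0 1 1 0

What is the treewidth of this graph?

3

A width-3 tree decomposition is:
Bags: B1 = {4, 5, 8, 9}  B2 = {1, 4, 5, 8}  B3 = {2, 4, 5, 9}  B4 = {1, 4, 5, 6}  B5 = {1, 3, 4, 5}  B6 = {4, 5, 7, 9}  B7 = {0, 5, 8, 9}
Tree: B1–B2, B1–B3, B2–B4, B2–B5, B3–B6, B1–B7
Each bag holds 4 vertices, so the decomposition has width 3, which upper-bounds the treewidth. On the other hand G contains the 4-clique {0, 5, 8, 9}. A clique must lie in a single bag of any decomposition, so no decomposition can have width below 3. Therefore the treewidth is 3.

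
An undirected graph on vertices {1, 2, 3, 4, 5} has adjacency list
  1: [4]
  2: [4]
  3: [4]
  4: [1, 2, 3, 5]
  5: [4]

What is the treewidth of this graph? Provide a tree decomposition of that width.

Every bag has size at most 2, so the width is 2 − 1 = 1 and tw(G) ≤ 1. Any graph with an edge has treewidth ≥ 1, and G has the edge 4–2. Therefore the treewidth is 1.

Treewidth 1.
Bags: B1 = {2, 4}  B2 = {3, 4}  B3 = {1, 4}  B4 = {4, 5}
Tree: B1–B2, B1–B3, B3–B4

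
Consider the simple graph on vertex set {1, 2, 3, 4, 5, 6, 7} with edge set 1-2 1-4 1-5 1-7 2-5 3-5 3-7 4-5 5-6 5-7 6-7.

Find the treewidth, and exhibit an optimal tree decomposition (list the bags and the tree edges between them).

The largest bag has 3 vertices, giving width 2; this decomposition certifies tw(G) ≤ 2. Conversely, {1, 2, 5} is a clique of size 3, and the vertices of any clique must share a bag in every tree decomposition; so some bag has ≥ 3 vertices and tw(G) ≥ 2. Hence tw(G) = 2 exactly.

Treewidth 2.
One optimal decomposition is:
Bags: B1 = {1, 5, 7}  B2 = {3, 5, 7}  B3 = {1, 2, 5}  B4 = {1, 4, 5}  B5 = {5, 6, 7}
Tree: B1–B2, B1–B3, B1–B4, B2–B5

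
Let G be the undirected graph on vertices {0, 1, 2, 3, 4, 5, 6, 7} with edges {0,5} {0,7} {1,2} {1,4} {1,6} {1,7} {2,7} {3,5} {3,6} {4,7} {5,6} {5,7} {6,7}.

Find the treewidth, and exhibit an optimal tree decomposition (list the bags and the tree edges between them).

Treewidth 2.
Bags: B1 = {5, 6, 7}  B2 = {1, 6, 7}  B3 = {1, 4, 7}  B4 = {1, 2, 7}  B5 = {0, 5, 7}  B6 = {3, 5, 6}
Tree: B1–B2, B2–B3, B3–B4, B1–B5, B1–B6

Each bag holds 3 vertices, so the decomposition has width 2, which upper-bounds the treewidth. For the lower bound, the 3 vertices {3, 5, 6} are pairwise adjacent, and any tree decomposition puts a clique entirely inside one bag — forcing width ≥ 2. Combining the bounds, tw(G) = 2.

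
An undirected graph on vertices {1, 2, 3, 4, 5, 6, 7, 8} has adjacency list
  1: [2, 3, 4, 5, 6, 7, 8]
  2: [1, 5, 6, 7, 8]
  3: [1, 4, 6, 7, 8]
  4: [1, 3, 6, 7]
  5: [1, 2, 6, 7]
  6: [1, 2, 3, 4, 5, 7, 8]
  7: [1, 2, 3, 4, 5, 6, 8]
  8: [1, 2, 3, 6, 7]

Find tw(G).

A width-4 tree decomposition is:
Bags: B1 = {1, 2, 6, 7, 8}  B2 = {1, 2, 5, 6, 7}  B3 = {1, 3, 6, 7, 8}  B4 = {1, 3, 4, 6, 7}
Tree: B1–B2, B1–B3, B3–B4
Every bag has size at most 5, so the width is 5 − 1 = 4 and tw(G) ≤ 4. On the other hand G contains the 5-clique {1, 2, 6, 7, 8}. A clique must lie in a single bag of any decomposition, so no decomposition can have width below 4. Combining the bounds, tw(G) = 4.

4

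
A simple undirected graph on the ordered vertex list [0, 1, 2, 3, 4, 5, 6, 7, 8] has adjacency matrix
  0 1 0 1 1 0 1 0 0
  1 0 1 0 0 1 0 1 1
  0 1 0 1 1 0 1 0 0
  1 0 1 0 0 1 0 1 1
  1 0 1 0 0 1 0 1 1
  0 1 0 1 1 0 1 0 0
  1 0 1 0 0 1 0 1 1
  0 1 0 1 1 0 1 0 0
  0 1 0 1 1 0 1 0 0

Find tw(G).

A width-4 tree decomposition is:
Bags: B1 = {0, 1, 3, 4, 6}  B2 = {1, 3, 4, 5, 6}  B3 = {1, 2, 3, 4, 6}  B4 = {1, 3, 4, 6, 8}  B5 = {1, 3, 4, 6, 7}
Tree: B1–B2, B2–B3, B3–B4, B4–B5
Each bag holds 5 vertices, so the decomposition has width 4, which upper-bounds the treewidth. For the lower bound: the 5 vertex sets {0,6}, {1,5}, {2,3}, {4}, {8} are disjoint, each induces a connected subgraph, and every pair is joined by at least one edge of G. Contracting each set to a single vertex therefore yields K_{5} as a minor, and since treewidth is minor-monotone, tw(G) ≥ tw(K_{5}) = 4. Hence tw(G) = 4 exactly.

4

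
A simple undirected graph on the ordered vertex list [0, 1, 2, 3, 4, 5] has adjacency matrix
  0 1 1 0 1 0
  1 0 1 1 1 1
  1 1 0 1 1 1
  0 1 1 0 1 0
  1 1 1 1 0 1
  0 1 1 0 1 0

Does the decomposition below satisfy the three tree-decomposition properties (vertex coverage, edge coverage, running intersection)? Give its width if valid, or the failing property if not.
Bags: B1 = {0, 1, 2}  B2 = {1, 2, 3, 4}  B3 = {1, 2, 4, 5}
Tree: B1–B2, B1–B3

A tree decomposition must satisfy three properties: every vertex lies in some bag; for every edge, both endpoints lie together in some bag; and for every vertex, the bags containing it form a connected subtree. Here edge (4,0) lies in no bag, so the decomposition is invalid.

No — edge (4,0) lies in no bag.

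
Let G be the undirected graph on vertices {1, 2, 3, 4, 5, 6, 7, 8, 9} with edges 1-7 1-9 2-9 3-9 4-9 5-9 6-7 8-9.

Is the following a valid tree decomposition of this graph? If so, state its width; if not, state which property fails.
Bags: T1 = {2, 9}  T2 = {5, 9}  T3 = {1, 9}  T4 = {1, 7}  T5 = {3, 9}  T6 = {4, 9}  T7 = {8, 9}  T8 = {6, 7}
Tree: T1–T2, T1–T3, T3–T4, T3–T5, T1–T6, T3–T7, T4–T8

Checking the three conditions: (i) the bags cover all of {1, 2, 3, 4, 5, 6, 7, 8, 9}; (ii) for each edge, some bag contains both endpoints; (iii) the bags containing any fixed vertex form a subtree. All hold, so the decomposition is valid with width 2 − 1 = 1.

Yes; width 1.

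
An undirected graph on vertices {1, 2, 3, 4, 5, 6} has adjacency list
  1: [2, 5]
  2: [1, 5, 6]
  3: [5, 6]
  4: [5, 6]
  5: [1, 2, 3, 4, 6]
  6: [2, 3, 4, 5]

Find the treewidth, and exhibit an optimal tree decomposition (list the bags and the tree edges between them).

Each bag holds 3 vertices, so the decomposition has width 2, which upper-bounds the treewidth. On the other hand G contains the 3-clique {1, 2, 5}. A clique must lie in a single bag of any decomposition, so no decomposition can have width below 2. Therefore the treewidth is 2.

Treewidth 2.
One such decomposition:
Bags: B1 = {4, 5, 6}  B2 = {2, 5, 6}  B3 = {3, 5, 6}  B4 = {1, 2, 5}
Tree: B1–B2, B1–B3, B2–B4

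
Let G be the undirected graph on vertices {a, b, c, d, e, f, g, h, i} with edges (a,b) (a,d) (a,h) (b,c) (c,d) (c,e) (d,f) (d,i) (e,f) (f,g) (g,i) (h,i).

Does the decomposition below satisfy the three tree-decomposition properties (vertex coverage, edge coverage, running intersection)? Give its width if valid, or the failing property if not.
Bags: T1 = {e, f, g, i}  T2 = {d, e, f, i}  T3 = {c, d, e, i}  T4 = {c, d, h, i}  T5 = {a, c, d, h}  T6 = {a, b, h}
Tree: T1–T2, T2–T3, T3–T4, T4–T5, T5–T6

No — edge (c,b) lies in no bag.

A tree decomposition must satisfy three properties: every vertex lies in some bag; for every edge, both endpoints lie together in some bag; and for every vertex, the bags containing it form a connected subtree. Here edge (c,b) lies in no bag, so the decomposition is invalid.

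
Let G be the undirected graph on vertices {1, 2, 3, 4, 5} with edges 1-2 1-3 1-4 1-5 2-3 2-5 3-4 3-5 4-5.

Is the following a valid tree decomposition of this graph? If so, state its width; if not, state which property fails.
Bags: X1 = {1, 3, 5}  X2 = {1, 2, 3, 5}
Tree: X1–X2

A tree decomposition must satisfy three properties: every vertex lies in some bag; for every edge, both endpoints lie together in some bag; and for every vertex, the bags containing it form a connected subtree. Here vertex 4 appears in no bag, so the decomposition is invalid.

No — vertex 4 appears in no bag.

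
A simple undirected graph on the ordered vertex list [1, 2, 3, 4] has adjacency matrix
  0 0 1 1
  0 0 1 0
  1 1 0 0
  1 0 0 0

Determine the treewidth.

A width-1 tree decomposition is:
Bags: B1 = {1, 4}  B2 = {1, 3}  B3 = {2, 3}
Tree: B1–B2, B2–B3
The largest bag has 2 vertices, giving width 1; this decomposition certifies tw(G) ≤ 1. G has an edge, so its treewidth is at least 1. Therefore the treewidth is 1.

1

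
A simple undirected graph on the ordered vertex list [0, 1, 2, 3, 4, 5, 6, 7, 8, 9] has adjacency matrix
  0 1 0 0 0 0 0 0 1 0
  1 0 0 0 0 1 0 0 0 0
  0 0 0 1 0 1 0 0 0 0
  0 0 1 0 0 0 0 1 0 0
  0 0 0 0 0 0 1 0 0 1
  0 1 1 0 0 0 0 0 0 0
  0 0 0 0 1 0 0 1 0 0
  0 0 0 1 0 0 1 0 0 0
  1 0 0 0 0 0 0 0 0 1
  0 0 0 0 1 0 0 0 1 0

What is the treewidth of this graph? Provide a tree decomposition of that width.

Every bag has size at most 3, so the width is 3 − 1 = 2 and tw(G) ≤ 2. Since 3–7–6–4–9–8–0–1–5–2–3 is a cycle in G, G is not acyclic. Forests are exactly the graphs of treewidth ≤ 1, so tw(G) ≥ 2. Combining the bounds, tw(G) = 2.

Treewidth 2.
One such decomposition:
Bags: B1 = {3, 6, 7}  B2 = {3, 4, 6}  B3 = {3, 4, 9}  B4 = {3, 8, 9}  B5 = {0, 3, 8}  B6 = {0, 1, 3}  B7 = {1, 3, 5}  B8 = {2, 3, 5}
Tree: B1–B2, B2–B3, B3–B4, B4–B5, B5–B6, B6–B7, B7–B8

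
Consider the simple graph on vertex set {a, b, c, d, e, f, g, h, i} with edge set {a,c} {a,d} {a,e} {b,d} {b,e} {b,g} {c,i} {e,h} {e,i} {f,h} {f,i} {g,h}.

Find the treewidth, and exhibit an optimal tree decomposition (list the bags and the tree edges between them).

Treewidth 3.
One optimal decomposition is:
Bags: B1 = {b, f, g, h}  B2 = {b, e, f, h}  B3 = {b, e, f, i}  B4 = {b, d, e, i}  B5 = {a, d, e, i}  B6 = {a, c, d, i}
Tree: B1–B2, B2–B3, B3–B4, B4–B5, B5–B6

The largest bag has 4 vertices, giving width 3; this decomposition certifies tw(G) ≤ 3. For the lower bound: the 4 vertex sets {f,g,h}, {b}, {e}, {a,c,d,i} are disjoint, each induces a connected subgraph, and every pair is joined by at least one edge of G. Contracting each set to a single vertex therefore yields K_{4} as a minor, and since treewidth is minor-monotone, tw(G) ≥ tw(K_{4}) = 3. Combining the bounds, tw(G) = 3.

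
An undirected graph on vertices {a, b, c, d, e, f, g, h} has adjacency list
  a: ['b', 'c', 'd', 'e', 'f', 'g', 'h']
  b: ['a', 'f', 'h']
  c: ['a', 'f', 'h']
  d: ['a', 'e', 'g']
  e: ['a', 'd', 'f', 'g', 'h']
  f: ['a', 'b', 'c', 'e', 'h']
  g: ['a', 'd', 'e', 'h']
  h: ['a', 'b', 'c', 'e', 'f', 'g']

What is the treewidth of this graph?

3

A width-3 tree decomposition is:
Bags: B1 = {a, e, g, h}  B2 = {a, e, f, h}  B3 = {a, c, f, h}  B4 = {a, d, e, g}  B5 = {a, b, f, h}
Tree: B1–B2, B2–B3, B1–B4, B2–B5
Each bag holds 4 vertices, so the decomposition has width 3, which upper-bounds the treewidth. On the other hand G contains the 4-clique {a, d, e, g}. A clique must lie in a single bag of any decomposition, so no decomposition can have width below 3. Therefore the treewidth is 3.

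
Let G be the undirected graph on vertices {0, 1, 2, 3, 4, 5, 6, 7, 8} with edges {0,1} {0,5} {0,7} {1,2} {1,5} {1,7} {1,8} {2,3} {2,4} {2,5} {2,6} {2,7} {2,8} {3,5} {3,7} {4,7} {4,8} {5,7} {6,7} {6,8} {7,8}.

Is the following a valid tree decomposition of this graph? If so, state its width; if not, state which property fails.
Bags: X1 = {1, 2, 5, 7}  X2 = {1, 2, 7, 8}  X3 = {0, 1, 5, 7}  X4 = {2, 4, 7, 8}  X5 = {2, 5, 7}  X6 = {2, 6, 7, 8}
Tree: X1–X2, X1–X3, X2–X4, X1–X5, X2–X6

A tree decomposition must satisfy three properties: every vertex lies in some bag; for every edge, both endpoints lie together in some bag; and for every vertex, the bags containing it form a connected subtree. Here vertex 3 appears in no bag, so the decomposition is invalid.

No — vertex 3 appears in no bag.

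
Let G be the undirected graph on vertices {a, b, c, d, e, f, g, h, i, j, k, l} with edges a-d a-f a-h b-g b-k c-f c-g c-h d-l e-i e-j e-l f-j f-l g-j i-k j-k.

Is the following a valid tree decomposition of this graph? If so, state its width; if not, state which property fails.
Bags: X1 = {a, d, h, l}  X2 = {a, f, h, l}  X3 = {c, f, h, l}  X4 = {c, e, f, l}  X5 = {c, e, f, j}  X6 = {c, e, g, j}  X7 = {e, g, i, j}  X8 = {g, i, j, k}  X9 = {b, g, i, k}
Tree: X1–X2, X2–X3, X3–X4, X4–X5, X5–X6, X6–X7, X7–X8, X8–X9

Checking the three conditions: (i) the bags cover all of {a, b, c, d, e, f, g, h, i, j, k, l}; (ii) for each edge, some bag contains both endpoints; (iii) the bags containing any fixed vertex form a subtree. All hold, so the decomposition is valid with width 4 − 1 = 3.

Yes; width 3.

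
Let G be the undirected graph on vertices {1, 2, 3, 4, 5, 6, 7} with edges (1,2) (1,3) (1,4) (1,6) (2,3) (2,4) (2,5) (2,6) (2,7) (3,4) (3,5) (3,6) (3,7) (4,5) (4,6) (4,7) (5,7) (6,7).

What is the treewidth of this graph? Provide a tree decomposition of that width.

Every bag has size at most 5, so the width is 5 − 1 = 4 and tw(G) ≤ 4. Conversely, {2, 3, 4, 5, 7} is a clique of size 5, and the vertices of any clique must share a bag in every tree decomposition; so some bag has ≥ 5 vertices and tw(G) ≥ 4. Therefore the treewidth is 4.

Treewidth 4.
Bags: B1 = {1, 2, 3, 4, 6}  B2 = {2, 3, 4, 6, 7}  B3 = {2, 3, 4, 5, 7}
Tree: B1–B2, B2–B3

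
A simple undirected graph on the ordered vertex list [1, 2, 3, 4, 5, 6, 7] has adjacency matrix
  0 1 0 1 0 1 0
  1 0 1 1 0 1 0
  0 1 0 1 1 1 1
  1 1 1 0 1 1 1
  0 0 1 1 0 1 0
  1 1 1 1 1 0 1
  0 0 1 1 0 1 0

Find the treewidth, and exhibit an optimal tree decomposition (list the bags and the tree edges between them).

Treewidth 3.
Bags: B1 = {3, 4, 6, 7}  B2 = {2, 3, 4, 6}  B3 = {3, 4, 5, 6}  B4 = {1, 2, 4, 6}
Tree: B1–B2, B1–B3, B2–B4

Every bag has size at most 4, so the width is 4 − 1 = 3 and tw(G) ≤ 3. On the other hand G contains the 4-clique {1, 2, 4, 6}. A clique must lie in a single bag of any decomposition, so no decomposition can have width below 3. The upper and lower bounds meet at 3, so that is the treewidth.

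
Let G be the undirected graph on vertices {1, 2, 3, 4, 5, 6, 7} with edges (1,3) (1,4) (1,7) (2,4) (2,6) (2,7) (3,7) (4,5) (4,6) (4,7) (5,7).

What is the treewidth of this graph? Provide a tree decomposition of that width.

Treewidth 2.
One optimal decomposition is:
Bags: B1 = {4, 5, 7}  B2 = {2, 4, 7}  B3 = {1, 4, 7}  B4 = {2, 4, 6}  B5 = {1, 3, 7}
Tree: B1–B2, B1–B3, B2–B4, B3–B5

Each bag holds 3 vertices, so the decomposition has width 2, which upper-bounds the treewidth. Conversely, {1, 3, 7} is a clique of size 3, and the vertices of any clique must share a bag in every tree decomposition; so some bag has ≥ 3 vertices and tw(G) ≥ 2. Hence tw(G) = 2 exactly.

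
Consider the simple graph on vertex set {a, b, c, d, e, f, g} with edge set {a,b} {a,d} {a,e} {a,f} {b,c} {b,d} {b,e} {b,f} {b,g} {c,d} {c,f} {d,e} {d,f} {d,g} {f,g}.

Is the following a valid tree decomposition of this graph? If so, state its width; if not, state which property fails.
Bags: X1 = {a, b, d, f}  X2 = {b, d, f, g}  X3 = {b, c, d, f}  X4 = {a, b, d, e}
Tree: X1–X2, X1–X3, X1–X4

Vertex coverage: the bags together contain {a, b, c, d, e, f, g}, the full vertex set. Edge coverage: each edge of G has both endpoints in at least one bag. Running intersection: for every vertex, the bags containing it form a connected subtree. All three properties hold, so this is a valid tree decomposition of width max|bag| − 1 = 3, and hence tw(G) ≤ 3.

Yes; width 3.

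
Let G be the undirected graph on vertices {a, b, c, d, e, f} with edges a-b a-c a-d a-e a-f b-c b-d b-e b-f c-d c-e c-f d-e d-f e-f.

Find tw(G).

A width-5 tree decomposition is:
Bags: B1 = {a, b, c, d, e, f}
Tree: (single bag)
A single bag containing all 6 vertices is trivially a valid decomposition of width 5. Conversely, {a, b, c, d, e, f} is a clique of size 6, and the vertices of any clique must share a bag in every tree decomposition; so some bag has ≥ 6 vertices and tw(G) ≥ 5. Hence tw(G) = 5 exactly.

5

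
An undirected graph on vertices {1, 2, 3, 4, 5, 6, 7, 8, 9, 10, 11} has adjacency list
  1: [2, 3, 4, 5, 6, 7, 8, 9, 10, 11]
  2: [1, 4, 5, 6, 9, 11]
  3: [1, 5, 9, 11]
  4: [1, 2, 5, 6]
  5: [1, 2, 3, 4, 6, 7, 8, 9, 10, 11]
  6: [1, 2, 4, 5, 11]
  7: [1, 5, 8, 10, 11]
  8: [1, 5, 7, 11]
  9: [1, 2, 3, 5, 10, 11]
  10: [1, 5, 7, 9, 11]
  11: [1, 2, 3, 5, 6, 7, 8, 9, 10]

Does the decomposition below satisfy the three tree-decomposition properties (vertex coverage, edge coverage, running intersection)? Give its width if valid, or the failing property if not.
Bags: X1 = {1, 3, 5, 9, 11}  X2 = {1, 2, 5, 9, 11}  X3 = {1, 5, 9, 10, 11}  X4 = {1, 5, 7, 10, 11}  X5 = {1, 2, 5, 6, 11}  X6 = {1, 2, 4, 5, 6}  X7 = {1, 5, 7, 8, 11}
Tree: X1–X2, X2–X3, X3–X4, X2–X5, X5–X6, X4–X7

Checking the three conditions: (i) the bags cover all of {1, 2, 3, 4, 5, 6, 7, 8, 9, 10, 11}; (ii) for each edge, some bag contains both endpoints; (iii) the bags containing any fixed vertex form a subtree. All hold, so the decomposition is valid with width 5 − 1 = 4.

Yes; width 4.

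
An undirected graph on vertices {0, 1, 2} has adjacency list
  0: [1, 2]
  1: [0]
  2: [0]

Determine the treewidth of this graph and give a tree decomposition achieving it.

Treewidth 1.
One such decomposition:
Bags: B1 = {0, 1}  B2 = {0, 2}
Tree: B1–B2

The largest bag has 2 vertices, giving width 1; this decomposition certifies tw(G) ≤ 1. G has an edge, so its treewidth is at least 1. Hence tw(G) = 1 exactly.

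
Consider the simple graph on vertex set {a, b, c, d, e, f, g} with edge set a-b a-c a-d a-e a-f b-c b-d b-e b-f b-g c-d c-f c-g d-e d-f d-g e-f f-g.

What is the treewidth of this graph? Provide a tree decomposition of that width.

Each bag holds 5 vertices, so the decomposition has width 4, which upper-bounds the treewidth. Conversely, {a, b, d, e, f} is a clique of size 5, and the vertices of any clique must share a bag in every tree decomposition; so some bag has ≥ 5 vertices and tw(G) ≥ 4. Therefore the treewidth is 4.

Treewidth 4.
Bags: B1 = {a, b, c, d, f}  B2 = {a, b, d, e, f}  B3 = {b, c, d, f, g}
Tree: B1–B2, B1–B3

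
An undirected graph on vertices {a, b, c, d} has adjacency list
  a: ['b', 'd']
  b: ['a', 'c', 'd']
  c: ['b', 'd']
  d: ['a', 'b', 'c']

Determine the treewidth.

2

A width-2 tree decomposition is:
Bags: B1 = {b, c, d}  B2 = {a, b, d}
Tree: B1–B2
Each bag holds 3 vertices, so the decomposition has width 2, which upper-bounds the treewidth. Conversely, {b, c, d} is a clique of size 3, and the vertices of any clique must share a bag in every tree decomposition; so some bag has ≥ 3 vertices and tw(G) ≥ 2. Combining the bounds, tw(G) = 2.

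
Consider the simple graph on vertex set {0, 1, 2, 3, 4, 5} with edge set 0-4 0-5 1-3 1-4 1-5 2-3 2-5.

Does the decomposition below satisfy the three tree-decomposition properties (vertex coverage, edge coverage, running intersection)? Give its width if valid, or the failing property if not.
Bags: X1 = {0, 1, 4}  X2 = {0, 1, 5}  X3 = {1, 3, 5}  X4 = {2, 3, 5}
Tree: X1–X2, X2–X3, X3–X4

Yes; width 2.

Checking the three conditions: (i) the bags cover all of {0, 1, 2, 3, 4, 5}; (ii) for each edge, some bag contains both endpoints; (iii) the bags containing any fixed vertex form a subtree. All hold, so the decomposition is valid with width 3 − 1 = 2.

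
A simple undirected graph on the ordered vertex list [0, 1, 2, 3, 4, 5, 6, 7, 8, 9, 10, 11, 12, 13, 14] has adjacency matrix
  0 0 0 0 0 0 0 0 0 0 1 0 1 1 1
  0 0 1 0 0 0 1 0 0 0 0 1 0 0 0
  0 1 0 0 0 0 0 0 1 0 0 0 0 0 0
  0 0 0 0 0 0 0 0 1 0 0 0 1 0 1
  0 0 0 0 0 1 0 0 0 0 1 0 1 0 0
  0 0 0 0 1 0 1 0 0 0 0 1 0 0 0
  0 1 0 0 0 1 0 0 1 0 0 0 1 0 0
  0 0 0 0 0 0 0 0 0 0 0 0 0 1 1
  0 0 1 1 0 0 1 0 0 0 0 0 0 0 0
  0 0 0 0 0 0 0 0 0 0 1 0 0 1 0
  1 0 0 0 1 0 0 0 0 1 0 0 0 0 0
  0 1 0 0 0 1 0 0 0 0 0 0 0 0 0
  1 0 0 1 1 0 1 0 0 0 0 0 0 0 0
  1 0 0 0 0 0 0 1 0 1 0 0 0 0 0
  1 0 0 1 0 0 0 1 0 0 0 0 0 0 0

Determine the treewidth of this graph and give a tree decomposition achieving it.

Treewidth 3.
One optimal decomposition is:
Bags: B1 = {7, 9, 13, 14}  B2 = {0, 9, 13, 14}  B3 = {0, 9, 10, 14}  B4 = {0, 3, 10, 14}  B5 = {0, 3, 10, 12}  B6 = {3, 4, 10, 12}  B7 = {3, 4, 8, 12}  B8 = {4, 6, 8, 12}  B9 = {4, 5, 6, 8}  B10 = {2, 5, 6, 8}  B11 = {1, 2, 5, 6}  B12 = {1, 2, 5, 11}
Tree: B1–B2, B2–B3, B3–B4, B4–B5, B5–B6, B6–B7, B7–B8, B8–B9, B9–B10, B10–B11, B11–B12

Each bag holds 4 vertices, so the decomposition has width 3, which upper-bounds the treewidth. For the lower bound: the 4 vertex sets {7,9,13}, {14}, {0}, {3,4,10,12} are disjoint, each induces a connected subgraph, and every pair is joined by at least one edge of G. Contracting each set to a single vertex therefore yields K_{4} as a minor, and since treewidth is minor-monotone, tw(G) ≥ tw(K_{4}) = 3. Therefore the treewidth is 3.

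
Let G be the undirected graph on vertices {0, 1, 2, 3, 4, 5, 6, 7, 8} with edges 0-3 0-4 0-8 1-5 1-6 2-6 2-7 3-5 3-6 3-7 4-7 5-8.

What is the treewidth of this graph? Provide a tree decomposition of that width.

Each bag holds 4 vertices, so the decomposition has width 3, which upper-bounds the treewidth. For the lower bound: the 4 vertex sets {2,4,7}, {6}, {3}, {0,1,5,8} are disjoint, each induces a connected subgraph, and every pair is joined by at least one edge of G. Contracting each set to a single vertex therefore yields K_{4} as a minor, and since treewidth is minor-monotone, tw(G) ≥ tw(K_{4}) = 3. Combining the bounds, tw(G) = 3.

Treewidth 3.
One such decomposition:
Bags: B1 = {2, 4, 6, 7}  B2 = {3, 4, 6, 7}  B3 = {0, 3, 4, 6}  B4 = {0, 1, 3, 6}  B5 = {0, 1, 3, 5}  B6 = {0, 1, 5, 8}
Tree: B1–B2, B2–B3, B3–B4, B4–B5, B5–B6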